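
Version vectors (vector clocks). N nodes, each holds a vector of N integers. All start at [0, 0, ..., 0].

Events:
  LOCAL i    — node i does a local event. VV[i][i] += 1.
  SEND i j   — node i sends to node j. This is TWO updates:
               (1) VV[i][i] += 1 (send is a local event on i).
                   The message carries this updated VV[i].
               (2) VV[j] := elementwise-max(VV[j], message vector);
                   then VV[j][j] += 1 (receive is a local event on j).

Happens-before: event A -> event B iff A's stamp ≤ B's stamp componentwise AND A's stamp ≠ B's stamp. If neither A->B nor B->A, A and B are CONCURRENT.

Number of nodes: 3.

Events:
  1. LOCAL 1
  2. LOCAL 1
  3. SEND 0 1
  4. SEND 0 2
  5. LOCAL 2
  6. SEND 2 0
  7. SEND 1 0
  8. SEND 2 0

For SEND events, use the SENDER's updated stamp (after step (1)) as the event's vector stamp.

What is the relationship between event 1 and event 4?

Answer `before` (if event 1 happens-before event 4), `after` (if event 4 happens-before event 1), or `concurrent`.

Initial: VV[0]=[0, 0, 0]
Initial: VV[1]=[0, 0, 0]
Initial: VV[2]=[0, 0, 0]
Event 1: LOCAL 1: VV[1][1]++ -> VV[1]=[0, 1, 0]
Event 2: LOCAL 1: VV[1][1]++ -> VV[1]=[0, 2, 0]
Event 3: SEND 0->1: VV[0][0]++ -> VV[0]=[1, 0, 0], msg_vec=[1, 0, 0]; VV[1]=max(VV[1],msg_vec) then VV[1][1]++ -> VV[1]=[1, 3, 0]
Event 4: SEND 0->2: VV[0][0]++ -> VV[0]=[2, 0, 0], msg_vec=[2, 0, 0]; VV[2]=max(VV[2],msg_vec) then VV[2][2]++ -> VV[2]=[2, 0, 1]
Event 5: LOCAL 2: VV[2][2]++ -> VV[2]=[2, 0, 2]
Event 6: SEND 2->0: VV[2][2]++ -> VV[2]=[2, 0, 3], msg_vec=[2, 0, 3]; VV[0]=max(VV[0],msg_vec) then VV[0][0]++ -> VV[0]=[3, 0, 3]
Event 7: SEND 1->0: VV[1][1]++ -> VV[1]=[1, 4, 0], msg_vec=[1, 4, 0]; VV[0]=max(VV[0],msg_vec) then VV[0][0]++ -> VV[0]=[4, 4, 3]
Event 8: SEND 2->0: VV[2][2]++ -> VV[2]=[2, 0, 4], msg_vec=[2, 0, 4]; VV[0]=max(VV[0],msg_vec) then VV[0][0]++ -> VV[0]=[5, 4, 4]
Event 1 stamp: [0, 1, 0]
Event 4 stamp: [2, 0, 0]
[0, 1, 0] <= [2, 0, 0]? False
[2, 0, 0] <= [0, 1, 0]? False
Relation: concurrent

Answer: concurrent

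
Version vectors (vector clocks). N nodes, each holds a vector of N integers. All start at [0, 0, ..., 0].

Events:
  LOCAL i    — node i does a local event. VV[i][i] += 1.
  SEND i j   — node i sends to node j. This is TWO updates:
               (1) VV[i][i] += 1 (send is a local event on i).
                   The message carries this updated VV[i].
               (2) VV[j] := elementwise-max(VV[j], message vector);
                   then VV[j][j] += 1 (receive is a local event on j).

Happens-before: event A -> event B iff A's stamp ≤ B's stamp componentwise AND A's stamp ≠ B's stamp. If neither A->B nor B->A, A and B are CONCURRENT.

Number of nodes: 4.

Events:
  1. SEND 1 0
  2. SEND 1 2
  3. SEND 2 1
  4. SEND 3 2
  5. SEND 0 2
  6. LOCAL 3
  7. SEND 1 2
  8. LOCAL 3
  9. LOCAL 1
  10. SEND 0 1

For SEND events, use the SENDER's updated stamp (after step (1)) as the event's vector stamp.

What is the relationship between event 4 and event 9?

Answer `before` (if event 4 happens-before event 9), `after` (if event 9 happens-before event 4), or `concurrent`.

Initial: VV[0]=[0, 0, 0, 0]
Initial: VV[1]=[0, 0, 0, 0]
Initial: VV[2]=[0, 0, 0, 0]
Initial: VV[3]=[0, 0, 0, 0]
Event 1: SEND 1->0: VV[1][1]++ -> VV[1]=[0, 1, 0, 0], msg_vec=[0, 1, 0, 0]; VV[0]=max(VV[0],msg_vec) then VV[0][0]++ -> VV[0]=[1, 1, 0, 0]
Event 2: SEND 1->2: VV[1][1]++ -> VV[1]=[0, 2, 0, 0], msg_vec=[0, 2, 0, 0]; VV[2]=max(VV[2],msg_vec) then VV[2][2]++ -> VV[2]=[0, 2, 1, 0]
Event 3: SEND 2->1: VV[2][2]++ -> VV[2]=[0, 2, 2, 0], msg_vec=[0, 2, 2, 0]; VV[1]=max(VV[1],msg_vec) then VV[1][1]++ -> VV[1]=[0, 3, 2, 0]
Event 4: SEND 3->2: VV[3][3]++ -> VV[3]=[0, 0, 0, 1], msg_vec=[0, 0, 0, 1]; VV[2]=max(VV[2],msg_vec) then VV[2][2]++ -> VV[2]=[0, 2, 3, 1]
Event 5: SEND 0->2: VV[0][0]++ -> VV[0]=[2, 1, 0, 0], msg_vec=[2, 1, 0, 0]; VV[2]=max(VV[2],msg_vec) then VV[2][2]++ -> VV[2]=[2, 2, 4, 1]
Event 6: LOCAL 3: VV[3][3]++ -> VV[3]=[0, 0, 0, 2]
Event 7: SEND 1->2: VV[1][1]++ -> VV[1]=[0, 4, 2, 0], msg_vec=[0, 4, 2, 0]; VV[2]=max(VV[2],msg_vec) then VV[2][2]++ -> VV[2]=[2, 4, 5, 1]
Event 8: LOCAL 3: VV[3][3]++ -> VV[3]=[0, 0, 0, 3]
Event 9: LOCAL 1: VV[1][1]++ -> VV[1]=[0, 5, 2, 0]
Event 10: SEND 0->1: VV[0][0]++ -> VV[0]=[3, 1, 0, 0], msg_vec=[3, 1, 0, 0]; VV[1]=max(VV[1],msg_vec) then VV[1][1]++ -> VV[1]=[3, 6, 2, 0]
Event 4 stamp: [0, 0, 0, 1]
Event 9 stamp: [0, 5, 2, 0]
[0, 0, 0, 1] <= [0, 5, 2, 0]? False
[0, 5, 2, 0] <= [0, 0, 0, 1]? False
Relation: concurrent

Answer: concurrent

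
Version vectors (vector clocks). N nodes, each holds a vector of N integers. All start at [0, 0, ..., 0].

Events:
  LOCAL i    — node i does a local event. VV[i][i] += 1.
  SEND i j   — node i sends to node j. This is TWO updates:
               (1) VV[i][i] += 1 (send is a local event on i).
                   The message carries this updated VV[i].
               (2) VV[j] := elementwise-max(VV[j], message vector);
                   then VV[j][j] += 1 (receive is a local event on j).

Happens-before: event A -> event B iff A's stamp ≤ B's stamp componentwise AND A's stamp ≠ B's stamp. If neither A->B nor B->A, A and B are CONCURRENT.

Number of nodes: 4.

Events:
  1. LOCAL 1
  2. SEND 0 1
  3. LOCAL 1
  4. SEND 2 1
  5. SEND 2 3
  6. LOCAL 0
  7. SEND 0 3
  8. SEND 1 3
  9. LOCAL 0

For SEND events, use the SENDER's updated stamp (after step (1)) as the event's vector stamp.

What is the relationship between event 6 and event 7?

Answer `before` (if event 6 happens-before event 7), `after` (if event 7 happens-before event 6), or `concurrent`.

Initial: VV[0]=[0, 0, 0, 0]
Initial: VV[1]=[0, 0, 0, 0]
Initial: VV[2]=[0, 0, 0, 0]
Initial: VV[3]=[0, 0, 0, 0]
Event 1: LOCAL 1: VV[1][1]++ -> VV[1]=[0, 1, 0, 0]
Event 2: SEND 0->1: VV[0][0]++ -> VV[0]=[1, 0, 0, 0], msg_vec=[1, 0, 0, 0]; VV[1]=max(VV[1],msg_vec) then VV[1][1]++ -> VV[1]=[1, 2, 0, 0]
Event 3: LOCAL 1: VV[1][1]++ -> VV[1]=[1, 3, 0, 0]
Event 4: SEND 2->1: VV[2][2]++ -> VV[2]=[0, 0, 1, 0], msg_vec=[0, 0, 1, 0]; VV[1]=max(VV[1],msg_vec) then VV[1][1]++ -> VV[1]=[1, 4, 1, 0]
Event 5: SEND 2->3: VV[2][2]++ -> VV[2]=[0, 0, 2, 0], msg_vec=[0, 0, 2, 0]; VV[3]=max(VV[3],msg_vec) then VV[3][3]++ -> VV[3]=[0, 0, 2, 1]
Event 6: LOCAL 0: VV[0][0]++ -> VV[0]=[2, 0, 0, 0]
Event 7: SEND 0->3: VV[0][0]++ -> VV[0]=[3, 0, 0, 0], msg_vec=[3, 0, 0, 0]; VV[3]=max(VV[3],msg_vec) then VV[3][3]++ -> VV[3]=[3, 0, 2, 2]
Event 8: SEND 1->3: VV[1][1]++ -> VV[1]=[1, 5, 1, 0], msg_vec=[1, 5, 1, 0]; VV[3]=max(VV[3],msg_vec) then VV[3][3]++ -> VV[3]=[3, 5, 2, 3]
Event 9: LOCAL 0: VV[0][0]++ -> VV[0]=[4, 0, 0, 0]
Event 6 stamp: [2, 0, 0, 0]
Event 7 stamp: [3, 0, 0, 0]
[2, 0, 0, 0] <= [3, 0, 0, 0]? True
[3, 0, 0, 0] <= [2, 0, 0, 0]? False
Relation: before

Answer: before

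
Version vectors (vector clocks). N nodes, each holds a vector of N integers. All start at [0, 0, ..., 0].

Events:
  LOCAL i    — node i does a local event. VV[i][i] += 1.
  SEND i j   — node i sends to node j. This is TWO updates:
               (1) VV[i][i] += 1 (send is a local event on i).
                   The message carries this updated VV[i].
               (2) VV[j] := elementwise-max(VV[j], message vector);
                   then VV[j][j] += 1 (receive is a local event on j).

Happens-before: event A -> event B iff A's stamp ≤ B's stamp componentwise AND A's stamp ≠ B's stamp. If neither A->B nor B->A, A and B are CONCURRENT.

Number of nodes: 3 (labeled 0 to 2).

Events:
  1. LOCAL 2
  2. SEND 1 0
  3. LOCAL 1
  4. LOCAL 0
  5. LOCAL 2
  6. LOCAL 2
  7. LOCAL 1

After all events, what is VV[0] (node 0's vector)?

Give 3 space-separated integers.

Answer: 2 1 0

Derivation:
Initial: VV[0]=[0, 0, 0]
Initial: VV[1]=[0, 0, 0]
Initial: VV[2]=[0, 0, 0]
Event 1: LOCAL 2: VV[2][2]++ -> VV[2]=[0, 0, 1]
Event 2: SEND 1->0: VV[1][1]++ -> VV[1]=[0, 1, 0], msg_vec=[0, 1, 0]; VV[0]=max(VV[0],msg_vec) then VV[0][0]++ -> VV[0]=[1, 1, 0]
Event 3: LOCAL 1: VV[1][1]++ -> VV[1]=[0, 2, 0]
Event 4: LOCAL 0: VV[0][0]++ -> VV[0]=[2, 1, 0]
Event 5: LOCAL 2: VV[2][2]++ -> VV[2]=[0, 0, 2]
Event 6: LOCAL 2: VV[2][2]++ -> VV[2]=[0, 0, 3]
Event 7: LOCAL 1: VV[1][1]++ -> VV[1]=[0, 3, 0]
Final vectors: VV[0]=[2, 1, 0]; VV[1]=[0, 3, 0]; VV[2]=[0, 0, 3]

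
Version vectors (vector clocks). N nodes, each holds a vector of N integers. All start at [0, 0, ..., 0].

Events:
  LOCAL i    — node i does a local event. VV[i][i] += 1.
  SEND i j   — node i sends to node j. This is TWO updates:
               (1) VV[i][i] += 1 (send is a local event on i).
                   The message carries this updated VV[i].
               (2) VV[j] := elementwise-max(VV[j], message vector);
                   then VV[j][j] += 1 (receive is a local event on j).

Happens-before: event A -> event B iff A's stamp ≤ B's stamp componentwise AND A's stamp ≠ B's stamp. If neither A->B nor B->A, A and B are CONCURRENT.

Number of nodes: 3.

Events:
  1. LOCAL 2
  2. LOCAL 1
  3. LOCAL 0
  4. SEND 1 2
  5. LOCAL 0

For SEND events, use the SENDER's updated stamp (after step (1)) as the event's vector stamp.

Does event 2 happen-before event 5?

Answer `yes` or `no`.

Initial: VV[0]=[0, 0, 0]
Initial: VV[1]=[0, 0, 0]
Initial: VV[2]=[0, 0, 0]
Event 1: LOCAL 2: VV[2][2]++ -> VV[2]=[0, 0, 1]
Event 2: LOCAL 1: VV[1][1]++ -> VV[1]=[0, 1, 0]
Event 3: LOCAL 0: VV[0][0]++ -> VV[0]=[1, 0, 0]
Event 4: SEND 1->2: VV[1][1]++ -> VV[1]=[0, 2, 0], msg_vec=[0, 2, 0]; VV[2]=max(VV[2],msg_vec) then VV[2][2]++ -> VV[2]=[0, 2, 2]
Event 5: LOCAL 0: VV[0][0]++ -> VV[0]=[2, 0, 0]
Event 2 stamp: [0, 1, 0]
Event 5 stamp: [2, 0, 0]
[0, 1, 0] <= [2, 0, 0]? False. Equal? False. Happens-before: False

Answer: no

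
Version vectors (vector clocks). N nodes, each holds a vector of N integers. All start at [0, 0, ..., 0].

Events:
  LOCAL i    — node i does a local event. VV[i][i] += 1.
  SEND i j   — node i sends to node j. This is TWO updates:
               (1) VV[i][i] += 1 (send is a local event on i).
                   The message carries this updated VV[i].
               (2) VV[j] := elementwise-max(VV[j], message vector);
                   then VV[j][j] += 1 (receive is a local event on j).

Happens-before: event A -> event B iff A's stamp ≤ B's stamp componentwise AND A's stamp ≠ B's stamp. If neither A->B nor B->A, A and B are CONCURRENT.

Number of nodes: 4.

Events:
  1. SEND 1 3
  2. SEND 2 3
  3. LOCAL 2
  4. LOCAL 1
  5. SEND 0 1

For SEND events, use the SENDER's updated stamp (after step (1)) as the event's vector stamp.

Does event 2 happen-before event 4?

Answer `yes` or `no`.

Initial: VV[0]=[0, 0, 0, 0]
Initial: VV[1]=[0, 0, 0, 0]
Initial: VV[2]=[0, 0, 0, 0]
Initial: VV[3]=[0, 0, 0, 0]
Event 1: SEND 1->3: VV[1][1]++ -> VV[1]=[0, 1, 0, 0], msg_vec=[0, 1, 0, 0]; VV[3]=max(VV[3],msg_vec) then VV[3][3]++ -> VV[3]=[0, 1, 0, 1]
Event 2: SEND 2->3: VV[2][2]++ -> VV[2]=[0, 0, 1, 0], msg_vec=[0, 0, 1, 0]; VV[3]=max(VV[3],msg_vec) then VV[3][3]++ -> VV[3]=[0, 1, 1, 2]
Event 3: LOCAL 2: VV[2][2]++ -> VV[2]=[0, 0, 2, 0]
Event 4: LOCAL 1: VV[1][1]++ -> VV[1]=[0, 2, 0, 0]
Event 5: SEND 0->1: VV[0][0]++ -> VV[0]=[1, 0, 0, 0], msg_vec=[1, 0, 0, 0]; VV[1]=max(VV[1],msg_vec) then VV[1][1]++ -> VV[1]=[1, 3, 0, 0]
Event 2 stamp: [0, 0, 1, 0]
Event 4 stamp: [0, 2, 0, 0]
[0, 0, 1, 0] <= [0, 2, 0, 0]? False. Equal? False. Happens-before: False

Answer: no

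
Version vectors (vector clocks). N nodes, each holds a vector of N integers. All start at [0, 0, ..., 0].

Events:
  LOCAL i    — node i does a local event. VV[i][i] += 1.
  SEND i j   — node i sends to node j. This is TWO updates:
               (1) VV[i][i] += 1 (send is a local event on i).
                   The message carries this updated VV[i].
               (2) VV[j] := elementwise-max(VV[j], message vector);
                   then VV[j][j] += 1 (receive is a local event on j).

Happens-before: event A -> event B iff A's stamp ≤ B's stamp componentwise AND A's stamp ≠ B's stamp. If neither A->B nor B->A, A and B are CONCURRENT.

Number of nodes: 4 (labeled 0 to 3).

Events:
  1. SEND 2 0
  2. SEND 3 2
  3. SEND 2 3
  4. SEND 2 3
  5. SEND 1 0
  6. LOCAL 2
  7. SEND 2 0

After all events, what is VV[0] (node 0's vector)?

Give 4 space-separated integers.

Answer: 3 1 6 1

Derivation:
Initial: VV[0]=[0, 0, 0, 0]
Initial: VV[1]=[0, 0, 0, 0]
Initial: VV[2]=[0, 0, 0, 0]
Initial: VV[3]=[0, 0, 0, 0]
Event 1: SEND 2->0: VV[2][2]++ -> VV[2]=[0, 0, 1, 0], msg_vec=[0, 0, 1, 0]; VV[0]=max(VV[0],msg_vec) then VV[0][0]++ -> VV[0]=[1, 0, 1, 0]
Event 2: SEND 3->2: VV[3][3]++ -> VV[3]=[0, 0, 0, 1], msg_vec=[0, 0, 0, 1]; VV[2]=max(VV[2],msg_vec) then VV[2][2]++ -> VV[2]=[0, 0, 2, 1]
Event 3: SEND 2->3: VV[2][2]++ -> VV[2]=[0, 0, 3, 1], msg_vec=[0, 0, 3, 1]; VV[3]=max(VV[3],msg_vec) then VV[3][3]++ -> VV[3]=[0, 0, 3, 2]
Event 4: SEND 2->3: VV[2][2]++ -> VV[2]=[0, 0, 4, 1], msg_vec=[0, 0, 4, 1]; VV[3]=max(VV[3],msg_vec) then VV[3][3]++ -> VV[3]=[0, 0, 4, 3]
Event 5: SEND 1->0: VV[1][1]++ -> VV[1]=[0, 1, 0, 0], msg_vec=[0, 1, 0, 0]; VV[0]=max(VV[0],msg_vec) then VV[0][0]++ -> VV[0]=[2, 1, 1, 0]
Event 6: LOCAL 2: VV[2][2]++ -> VV[2]=[0, 0, 5, 1]
Event 7: SEND 2->0: VV[2][2]++ -> VV[2]=[0, 0, 6, 1], msg_vec=[0, 0, 6, 1]; VV[0]=max(VV[0],msg_vec) then VV[0][0]++ -> VV[0]=[3, 1, 6, 1]
Final vectors: VV[0]=[3, 1, 6, 1]; VV[1]=[0, 1, 0, 0]; VV[2]=[0, 0, 6, 1]; VV[3]=[0, 0, 4, 3]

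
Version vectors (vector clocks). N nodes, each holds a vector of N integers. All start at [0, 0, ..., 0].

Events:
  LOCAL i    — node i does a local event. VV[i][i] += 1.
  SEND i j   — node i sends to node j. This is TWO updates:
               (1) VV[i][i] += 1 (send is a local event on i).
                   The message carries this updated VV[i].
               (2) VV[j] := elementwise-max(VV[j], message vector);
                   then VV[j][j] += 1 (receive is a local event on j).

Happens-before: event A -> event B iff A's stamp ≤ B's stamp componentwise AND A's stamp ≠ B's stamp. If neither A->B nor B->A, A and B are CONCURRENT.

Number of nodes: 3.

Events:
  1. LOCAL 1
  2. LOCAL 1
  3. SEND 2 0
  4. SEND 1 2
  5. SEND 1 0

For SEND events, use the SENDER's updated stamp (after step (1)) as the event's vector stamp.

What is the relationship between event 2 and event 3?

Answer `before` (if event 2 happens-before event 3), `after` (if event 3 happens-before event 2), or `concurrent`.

Initial: VV[0]=[0, 0, 0]
Initial: VV[1]=[0, 0, 0]
Initial: VV[2]=[0, 0, 0]
Event 1: LOCAL 1: VV[1][1]++ -> VV[1]=[0, 1, 0]
Event 2: LOCAL 1: VV[1][1]++ -> VV[1]=[0, 2, 0]
Event 3: SEND 2->0: VV[2][2]++ -> VV[2]=[0, 0, 1], msg_vec=[0, 0, 1]; VV[0]=max(VV[0],msg_vec) then VV[0][0]++ -> VV[0]=[1, 0, 1]
Event 4: SEND 1->2: VV[1][1]++ -> VV[1]=[0, 3, 0], msg_vec=[0, 3, 0]; VV[2]=max(VV[2],msg_vec) then VV[2][2]++ -> VV[2]=[0, 3, 2]
Event 5: SEND 1->0: VV[1][1]++ -> VV[1]=[0, 4, 0], msg_vec=[0, 4, 0]; VV[0]=max(VV[0],msg_vec) then VV[0][0]++ -> VV[0]=[2, 4, 1]
Event 2 stamp: [0, 2, 0]
Event 3 stamp: [0, 0, 1]
[0, 2, 0] <= [0, 0, 1]? False
[0, 0, 1] <= [0, 2, 0]? False
Relation: concurrent

Answer: concurrent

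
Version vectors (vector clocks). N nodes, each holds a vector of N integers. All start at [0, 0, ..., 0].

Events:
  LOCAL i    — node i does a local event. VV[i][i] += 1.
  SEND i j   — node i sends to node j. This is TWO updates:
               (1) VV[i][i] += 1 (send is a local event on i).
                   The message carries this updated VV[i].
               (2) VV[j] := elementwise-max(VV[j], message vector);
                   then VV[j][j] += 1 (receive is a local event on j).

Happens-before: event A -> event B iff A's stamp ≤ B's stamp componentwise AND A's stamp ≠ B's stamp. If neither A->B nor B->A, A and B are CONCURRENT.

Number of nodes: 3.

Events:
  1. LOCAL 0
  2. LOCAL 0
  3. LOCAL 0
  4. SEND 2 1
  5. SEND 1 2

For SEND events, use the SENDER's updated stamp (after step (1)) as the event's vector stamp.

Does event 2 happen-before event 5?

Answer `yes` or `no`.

Answer: no

Derivation:
Initial: VV[0]=[0, 0, 0]
Initial: VV[1]=[0, 0, 0]
Initial: VV[2]=[0, 0, 0]
Event 1: LOCAL 0: VV[0][0]++ -> VV[0]=[1, 0, 0]
Event 2: LOCAL 0: VV[0][0]++ -> VV[0]=[2, 0, 0]
Event 3: LOCAL 0: VV[0][0]++ -> VV[0]=[3, 0, 0]
Event 4: SEND 2->1: VV[2][2]++ -> VV[2]=[0, 0, 1], msg_vec=[0, 0, 1]; VV[1]=max(VV[1],msg_vec) then VV[1][1]++ -> VV[1]=[0, 1, 1]
Event 5: SEND 1->2: VV[1][1]++ -> VV[1]=[0, 2, 1], msg_vec=[0, 2, 1]; VV[2]=max(VV[2],msg_vec) then VV[2][2]++ -> VV[2]=[0, 2, 2]
Event 2 stamp: [2, 0, 0]
Event 5 stamp: [0, 2, 1]
[2, 0, 0] <= [0, 2, 1]? False. Equal? False. Happens-before: False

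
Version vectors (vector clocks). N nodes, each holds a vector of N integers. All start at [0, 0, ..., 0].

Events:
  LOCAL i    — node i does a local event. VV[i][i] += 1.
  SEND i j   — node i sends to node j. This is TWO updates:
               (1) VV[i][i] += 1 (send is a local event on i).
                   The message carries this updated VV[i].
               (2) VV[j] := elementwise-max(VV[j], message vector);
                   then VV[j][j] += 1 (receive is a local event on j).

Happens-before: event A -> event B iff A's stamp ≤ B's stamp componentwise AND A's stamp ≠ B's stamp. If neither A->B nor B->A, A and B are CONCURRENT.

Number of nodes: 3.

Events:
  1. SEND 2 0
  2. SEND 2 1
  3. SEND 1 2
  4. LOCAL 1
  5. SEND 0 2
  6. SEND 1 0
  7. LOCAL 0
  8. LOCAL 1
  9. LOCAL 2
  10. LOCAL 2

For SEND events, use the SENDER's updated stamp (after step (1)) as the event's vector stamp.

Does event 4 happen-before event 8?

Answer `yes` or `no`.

Initial: VV[0]=[0, 0, 0]
Initial: VV[1]=[0, 0, 0]
Initial: VV[2]=[0, 0, 0]
Event 1: SEND 2->0: VV[2][2]++ -> VV[2]=[0, 0, 1], msg_vec=[0, 0, 1]; VV[0]=max(VV[0],msg_vec) then VV[0][0]++ -> VV[0]=[1, 0, 1]
Event 2: SEND 2->1: VV[2][2]++ -> VV[2]=[0, 0, 2], msg_vec=[0, 0, 2]; VV[1]=max(VV[1],msg_vec) then VV[1][1]++ -> VV[1]=[0, 1, 2]
Event 3: SEND 1->2: VV[1][1]++ -> VV[1]=[0, 2, 2], msg_vec=[0, 2, 2]; VV[2]=max(VV[2],msg_vec) then VV[2][2]++ -> VV[2]=[0, 2, 3]
Event 4: LOCAL 1: VV[1][1]++ -> VV[1]=[0, 3, 2]
Event 5: SEND 0->2: VV[0][0]++ -> VV[0]=[2, 0, 1], msg_vec=[2, 0, 1]; VV[2]=max(VV[2],msg_vec) then VV[2][2]++ -> VV[2]=[2, 2, 4]
Event 6: SEND 1->0: VV[1][1]++ -> VV[1]=[0, 4, 2], msg_vec=[0, 4, 2]; VV[0]=max(VV[0],msg_vec) then VV[0][0]++ -> VV[0]=[3, 4, 2]
Event 7: LOCAL 0: VV[0][0]++ -> VV[0]=[4, 4, 2]
Event 8: LOCAL 1: VV[1][1]++ -> VV[1]=[0, 5, 2]
Event 9: LOCAL 2: VV[2][2]++ -> VV[2]=[2, 2, 5]
Event 10: LOCAL 2: VV[2][2]++ -> VV[2]=[2, 2, 6]
Event 4 stamp: [0, 3, 2]
Event 8 stamp: [0, 5, 2]
[0, 3, 2] <= [0, 5, 2]? True. Equal? False. Happens-before: True

Answer: yes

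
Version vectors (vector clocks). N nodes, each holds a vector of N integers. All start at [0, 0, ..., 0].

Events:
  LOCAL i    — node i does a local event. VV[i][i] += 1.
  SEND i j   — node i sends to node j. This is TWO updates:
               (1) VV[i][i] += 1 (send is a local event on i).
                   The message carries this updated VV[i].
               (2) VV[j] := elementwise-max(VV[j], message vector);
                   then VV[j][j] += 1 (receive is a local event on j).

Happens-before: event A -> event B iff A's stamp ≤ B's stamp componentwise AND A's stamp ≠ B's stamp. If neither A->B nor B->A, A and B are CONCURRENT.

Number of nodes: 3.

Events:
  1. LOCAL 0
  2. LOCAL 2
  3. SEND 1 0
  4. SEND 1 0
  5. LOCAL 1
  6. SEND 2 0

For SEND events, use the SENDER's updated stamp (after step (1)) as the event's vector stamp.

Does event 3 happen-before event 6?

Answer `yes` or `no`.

Initial: VV[0]=[0, 0, 0]
Initial: VV[1]=[0, 0, 0]
Initial: VV[2]=[0, 0, 0]
Event 1: LOCAL 0: VV[0][0]++ -> VV[0]=[1, 0, 0]
Event 2: LOCAL 2: VV[2][2]++ -> VV[2]=[0, 0, 1]
Event 3: SEND 1->0: VV[1][1]++ -> VV[1]=[0, 1, 0], msg_vec=[0, 1, 0]; VV[0]=max(VV[0],msg_vec) then VV[0][0]++ -> VV[0]=[2, 1, 0]
Event 4: SEND 1->0: VV[1][1]++ -> VV[1]=[0, 2, 0], msg_vec=[0, 2, 0]; VV[0]=max(VV[0],msg_vec) then VV[0][0]++ -> VV[0]=[3, 2, 0]
Event 5: LOCAL 1: VV[1][1]++ -> VV[1]=[0, 3, 0]
Event 6: SEND 2->0: VV[2][2]++ -> VV[2]=[0, 0, 2], msg_vec=[0, 0, 2]; VV[0]=max(VV[0],msg_vec) then VV[0][0]++ -> VV[0]=[4, 2, 2]
Event 3 stamp: [0, 1, 0]
Event 6 stamp: [0, 0, 2]
[0, 1, 0] <= [0, 0, 2]? False. Equal? False. Happens-before: False

Answer: no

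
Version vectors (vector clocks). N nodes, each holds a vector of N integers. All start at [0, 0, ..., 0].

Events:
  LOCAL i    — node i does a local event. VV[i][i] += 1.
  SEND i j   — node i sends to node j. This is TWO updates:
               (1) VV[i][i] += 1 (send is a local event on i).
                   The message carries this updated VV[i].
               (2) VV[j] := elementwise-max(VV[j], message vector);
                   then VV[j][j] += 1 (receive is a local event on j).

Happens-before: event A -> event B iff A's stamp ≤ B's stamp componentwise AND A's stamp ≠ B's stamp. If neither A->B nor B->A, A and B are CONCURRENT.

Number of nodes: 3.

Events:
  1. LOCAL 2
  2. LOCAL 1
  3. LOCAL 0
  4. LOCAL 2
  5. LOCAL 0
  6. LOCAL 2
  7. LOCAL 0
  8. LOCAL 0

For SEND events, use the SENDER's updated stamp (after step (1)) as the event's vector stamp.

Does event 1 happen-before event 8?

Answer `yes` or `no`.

Answer: no

Derivation:
Initial: VV[0]=[0, 0, 0]
Initial: VV[1]=[0, 0, 0]
Initial: VV[2]=[0, 0, 0]
Event 1: LOCAL 2: VV[2][2]++ -> VV[2]=[0, 0, 1]
Event 2: LOCAL 1: VV[1][1]++ -> VV[1]=[0, 1, 0]
Event 3: LOCAL 0: VV[0][0]++ -> VV[0]=[1, 0, 0]
Event 4: LOCAL 2: VV[2][2]++ -> VV[2]=[0, 0, 2]
Event 5: LOCAL 0: VV[0][0]++ -> VV[0]=[2, 0, 0]
Event 6: LOCAL 2: VV[2][2]++ -> VV[2]=[0, 0, 3]
Event 7: LOCAL 0: VV[0][0]++ -> VV[0]=[3, 0, 0]
Event 8: LOCAL 0: VV[0][0]++ -> VV[0]=[4, 0, 0]
Event 1 stamp: [0, 0, 1]
Event 8 stamp: [4, 0, 0]
[0, 0, 1] <= [4, 0, 0]? False. Equal? False. Happens-before: False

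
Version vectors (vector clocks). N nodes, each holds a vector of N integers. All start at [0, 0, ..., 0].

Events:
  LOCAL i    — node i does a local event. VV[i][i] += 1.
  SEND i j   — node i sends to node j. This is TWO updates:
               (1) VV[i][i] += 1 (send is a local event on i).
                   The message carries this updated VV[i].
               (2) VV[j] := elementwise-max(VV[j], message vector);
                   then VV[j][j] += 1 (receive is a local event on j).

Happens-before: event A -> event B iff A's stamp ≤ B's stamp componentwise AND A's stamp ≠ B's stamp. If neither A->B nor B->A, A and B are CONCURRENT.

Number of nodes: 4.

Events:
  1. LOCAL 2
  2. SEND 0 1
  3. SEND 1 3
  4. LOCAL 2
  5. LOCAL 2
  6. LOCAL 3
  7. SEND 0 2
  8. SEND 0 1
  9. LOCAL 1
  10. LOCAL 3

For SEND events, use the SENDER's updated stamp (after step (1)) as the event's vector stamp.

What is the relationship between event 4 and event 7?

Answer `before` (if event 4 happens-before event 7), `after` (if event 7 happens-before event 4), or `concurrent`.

Initial: VV[0]=[0, 0, 0, 0]
Initial: VV[1]=[0, 0, 0, 0]
Initial: VV[2]=[0, 0, 0, 0]
Initial: VV[3]=[0, 0, 0, 0]
Event 1: LOCAL 2: VV[2][2]++ -> VV[2]=[0, 0, 1, 0]
Event 2: SEND 0->1: VV[0][0]++ -> VV[0]=[1, 0, 0, 0], msg_vec=[1, 0, 0, 0]; VV[1]=max(VV[1],msg_vec) then VV[1][1]++ -> VV[1]=[1, 1, 0, 0]
Event 3: SEND 1->3: VV[1][1]++ -> VV[1]=[1, 2, 0, 0], msg_vec=[1, 2, 0, 0]; VV[3]=max(VV[3],msg_vec) then VV[3][3]++ -> VV[3]=[1, 2, 0, 1]
Event 4: LOCAL 2: VV[2][2]++ -> VV[2]=[0, 0, 2, 0]
Event 5: LOCAL 2: VV[2][2]++ -> VV[2]=[0, 0, 3, 0]
Event 6: LOCAL 3: VV[3][3]++ -> VV[3]=[1, 2, 0, 2]
Event 7: SEND 0->2: VV[0][0]++ -> VV[0]=[2, 0, 0, 0], msg_vec=[2, 0, 0, 0]; VV[2]=max(VV[2],msg_vec) then VV[2][2]++ -> VV[2]=[2, 0, 4, 0]
Event 8: SEND 0->1: VV[0][0]++ -> VV[0]=[3, 0, 0, 0], msg_vec=[3, 0, 0, 0]; VV[1]=max(VV[1],msg_vec) then VV[1][1]++ -> VV[1]=[3, 3, 0, 0]
Event 9: LOCAL 1: VV[1][1]++ -> VV[1]=[3, 4, 0, 0]
Event 10: LOCAL 3: VV[3][3]++ -> VV[3]=[1, 2, 0, 3]
Event 4 stamp: [0, 0, 2, 0]
Event 7 stamp: [2, 0, 0, 0]
[0, 0, 2, 0] <= [2, 0, 0, 0]? False
[2, 0, 0, 0] <= [0, 0, 2, 0]? False
Relation: concurrent

Answer: concurrent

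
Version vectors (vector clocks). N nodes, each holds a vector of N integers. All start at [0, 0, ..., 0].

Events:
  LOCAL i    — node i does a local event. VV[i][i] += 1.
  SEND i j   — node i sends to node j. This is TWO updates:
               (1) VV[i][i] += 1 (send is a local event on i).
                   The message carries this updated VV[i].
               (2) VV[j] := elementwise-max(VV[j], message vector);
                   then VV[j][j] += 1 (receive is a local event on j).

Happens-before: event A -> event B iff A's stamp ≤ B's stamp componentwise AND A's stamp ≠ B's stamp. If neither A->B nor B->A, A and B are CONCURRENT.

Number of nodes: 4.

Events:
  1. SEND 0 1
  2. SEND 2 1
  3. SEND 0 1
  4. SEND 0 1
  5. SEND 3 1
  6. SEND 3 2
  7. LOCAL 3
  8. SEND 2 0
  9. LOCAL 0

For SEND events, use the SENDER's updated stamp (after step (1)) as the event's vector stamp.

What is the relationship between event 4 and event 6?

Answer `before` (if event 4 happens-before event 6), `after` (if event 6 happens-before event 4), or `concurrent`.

Initial: VV[0]=[0, 0, 0, 0]
Initial: VV[1]=[0, 0, 0, 0]
Initial: VV[2]=[0, 0, 0, 0]
Initial: VV[3]=[0, 0, 0, 0]
Event 1: SEND 0->1: VV[0][0]++ -> VV[0]=[1, 0, 0, 0], msg_vec=[1, 0, 0, 0]; VV[1]=max(VV[1],msg_vec) then VV[1][1]++ -> VV[1]=[1, 1, 0, 0]
Event 2: SEND 2->1: VV[2][2]++ -> VV[2]=[0, 0, 1, 0], msg_vec=[0, 0, 1, 0]; VV[1]=max(VV[1],msg_vec) then VV[1][1]++ -> VV[1]=[1, 2, 1, 0]
Event 3: SEND 0->1: VV[0][0]++ -> VV[0]=[2, 0, 0, 0], msg_vec=[2, 0, 0, 0]; VV[1]=max(VV[1],msg_vec) then VV[1][1]++ -> VV[1]=[2, 3, 1, 0]
Event 4: SEND 0->1: VV[0][0]++ -> VV[0]=[3, 0, 0, 0], msg_vec=[3, 0, 0, 0]; VV[1]=max(VV[1],msg_vec) then VV[1][1]++ -> VV[1]=[3, 4, 1, 0]
Event 5: SEND 3->1: VV[3][3]++ -> VV[3]=[0, 0, 0, 1], msg_vec=[0, 0, 0, 1]; VV[1]=max(VV[1],msg_vec) then VV[1][1]++ -> VV[1]=[3, 5, 1, 1]
Event 6: SEND 3->2: VV[3][3]++ -> VV[3]=[0, 0, 0, 2], msg_vec=[0, 0, 0, 2]; VV[2]=max(VV[2],msg_vec) then VV[2][2]++ -> VV[2]=[0, 0, 2, 2]
Event 7: LOCAL 3: VV[3][3]++ -> VV[3]=[0, 0, 0, 3]
Event 8: SEND 2->0: VV[2][2]++ -> VV[2]=[0, 0, 3, 2], msg_vec=[0, 0, 3, 2]; VV[0]=max(VV[0],msg_vec) then VV[0][0]++ -> VV[0]=[4, 0, 3, 2]
Event 9: LOCAL 0: VV[0][0]++ -> VV[0]=[5, 0, 3, 2]
Event 4 stamp: [3, 0, 0, 0]
Event 6 stamp: [0, 0, 0, 2]
[3, 0, 0, 0] <= [0, 0, 0, 2]? False
[0, 0, 0, 2] <= [3, 0, 0, 0]? False
Relation: concurrent

Answer: concurrent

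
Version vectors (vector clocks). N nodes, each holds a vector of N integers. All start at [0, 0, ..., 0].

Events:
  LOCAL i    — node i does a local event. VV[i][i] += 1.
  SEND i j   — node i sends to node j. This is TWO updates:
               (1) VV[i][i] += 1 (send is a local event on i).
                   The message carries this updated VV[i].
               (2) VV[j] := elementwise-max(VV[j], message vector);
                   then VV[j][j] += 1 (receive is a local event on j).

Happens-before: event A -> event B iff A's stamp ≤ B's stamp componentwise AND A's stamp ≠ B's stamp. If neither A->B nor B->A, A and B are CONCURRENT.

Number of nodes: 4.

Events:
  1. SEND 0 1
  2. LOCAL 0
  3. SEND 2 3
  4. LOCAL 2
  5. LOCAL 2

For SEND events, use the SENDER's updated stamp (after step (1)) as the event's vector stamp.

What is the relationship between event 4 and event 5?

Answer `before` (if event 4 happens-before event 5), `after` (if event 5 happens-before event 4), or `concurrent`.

Answer: before

Derivation:
Initial: VV[0]=[0, 0, 0, 0]
Initial: VV[1]=[0, 0, 0, 0]
Initial: VV[2]=[0, 0, 0, 0]
Initial: VV[3]=[0, 0, 0, 0]
Event 1: SEND 0->1: VV[0][0]++ -> VV[0]=[1, 0, 0, 0], msg_vec=[1, 0, 0, 0]; VV[1]=max(VV[1],msg_vec) then VV[1][1]++ -> VV[1]=[1, 1, 0, 0]
Event 2: LOCAL 0: VV[0][0]++ -> VV[0]=[2, 0, 0, 0]
Event 3: SEND 2->3: VV[2][2]++ -> VV[2]=[0, 0, 1, 0], msg_vec=[0, 0, 1, 0]; VV[3]=max(VV[3],msg_vec) then VV[3][3]++ -> VV[3]=[0, 0, 1, 1]
Event 4: LOCAL 2: VV[2][2]++ -> VV[2]=[0, 0, 2, 0]
Event 5: LOCAL 2: VV[2][2]++ -> VV[2]=[0, 0, 3, 0]
Event 4 stamp: [0, 0, 2, 0]
Event 5 stamp: [0, 0, 3, 0]
[0, 0, 2, 0] <= [0, 0, 3, 0]? True
[0, 0, 3, 0] <= [0, 0, 2, 0]? False
Relation: before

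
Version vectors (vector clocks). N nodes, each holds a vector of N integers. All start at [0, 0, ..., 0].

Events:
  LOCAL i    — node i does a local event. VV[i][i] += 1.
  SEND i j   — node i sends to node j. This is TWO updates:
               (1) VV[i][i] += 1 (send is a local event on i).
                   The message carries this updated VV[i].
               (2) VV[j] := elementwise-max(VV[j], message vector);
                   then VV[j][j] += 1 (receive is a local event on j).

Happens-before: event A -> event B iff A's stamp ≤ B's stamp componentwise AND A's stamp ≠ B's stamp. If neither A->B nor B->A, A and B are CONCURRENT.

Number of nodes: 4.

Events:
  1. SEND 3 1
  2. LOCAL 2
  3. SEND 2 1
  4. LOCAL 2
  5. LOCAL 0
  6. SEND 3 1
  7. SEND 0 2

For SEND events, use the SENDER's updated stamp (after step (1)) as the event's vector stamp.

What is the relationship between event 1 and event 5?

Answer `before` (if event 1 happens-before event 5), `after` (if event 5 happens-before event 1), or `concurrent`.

Initial: VV[0]=[0, 0, 0, 0]
Initial: VV[1]=[0, 0, 0, 0]
Initial: VV[2]=[0, 0, 0, 0]
Initial: VV[3]=[0, 0, 0, 0]
Event 1: SEND 3->1: VV[3][3]++ -> VV[3]=[0, 0, 0, 1], msg_vec=[0, 0, 0, 1]; VV[1]=max(VV[1],msg_vec) then VV[1][1]++ -> VV[1]=[0, 1, 0, 1]
Event 2: LOCAL 2: VV[2][2]++ -> VV[2]=[0, 0, 1, 0]
Event 3: SEND 2->1: VV[2][2]++ -> VV[2]=[0, 0, 2, 0], msg_vec=[0, 0, 2, 0]; VV[1]=max(VV[1],msg_vec) then VV[1][1]++ -> VV[1]=[0, 2, 2, 1]
Event 4: LOCAL 2: VV[2][2]++ -> VV[2]=[0, 0, 3, 0]
Event 5: LOCAL 0: VV[0][0]++ -> VV[0]=[1, 0, 0, 0]
Event 6: SEND 3->1: VV[3][3]++ -> VV[3]=[0, 0, 0, 2], msg_vec=[0, 0, 0, 2]; VV[1]=max(VV[1],msg_vec) then VV[1][1]++ -> VV[1]=[0, 3, 2, 2]
Event 7: SEND 0->2: VV[0][0]++ -> VV[0]=[2, 0, 0, 0], msg_vec=[2, 0, 0, 0]; VV[2]=max(VV[2],msg_vec) then VV[2][2]++ -> VV[2]=[2, 0, 4, 0]
Event 1 stamp: [0, 0, 0, 1]
Event 5 stamp: [1, 0, 0, 0]
[0, 0, 0, 1] <= [1, 0, 0, 0]? False
[1, 0, 0, 0] <= [0, 0, 0, 1]? False
Relation: concurrent

Answer: concurrent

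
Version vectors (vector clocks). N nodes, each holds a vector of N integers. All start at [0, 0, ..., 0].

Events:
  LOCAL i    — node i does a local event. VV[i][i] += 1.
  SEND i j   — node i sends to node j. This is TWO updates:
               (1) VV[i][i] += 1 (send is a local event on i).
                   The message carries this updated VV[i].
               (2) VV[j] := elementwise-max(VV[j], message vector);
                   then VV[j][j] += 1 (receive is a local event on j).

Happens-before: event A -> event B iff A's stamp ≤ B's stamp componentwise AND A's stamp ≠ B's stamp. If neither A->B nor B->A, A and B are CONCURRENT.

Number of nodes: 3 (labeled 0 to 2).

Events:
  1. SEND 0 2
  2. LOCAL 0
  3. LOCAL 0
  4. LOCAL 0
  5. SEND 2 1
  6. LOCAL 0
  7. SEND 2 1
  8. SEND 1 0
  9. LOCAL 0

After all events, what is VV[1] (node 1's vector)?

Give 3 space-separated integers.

Answer: 1 3 3

Derivation:
Initial: VV[0]=[0, 0, 0]
Initial: VV[1]=[0, 0, 0]
Initial: VV[2]=[0, 0, 0]
Event 1: SEND 0->2: VV[0][0]++ -> VV[0]=[1, 0, 0], msg_vec=[1, 0, 0]; VV[2]=max(VV[2],msg_vec) then VV[2][2]++ -> VV[2]=[1, 0, 1]
Event 2: LOCAL 0: VV[0][0]++ -> VV[0]=[2, 0, 0]
Event 3: LOCAL 0: VV[0][0]++ -> VV[0]=[3, 0, 0]
Event 4: LOCAL 0: VV[0][0]++ -> VV[0]=[4, 0, 0]
Event 5: SEND 2->1: VV[2][2]++ -> VV[2]=[1, 0, 2], msg_vec=[1, 0, 2]; VV[1]=max(VV[1],msg_vec) then VV[1][1]++ -> VV[1]=[1, 1, 2]
Event 6: LOCAL 0: VV[0][0]++ -> VV[0]=[5, 0, 0]
Event 7: SEND 2->1: VV[2][2]++ -> VV[2]=[1, 0, 3], msg_vec=[1, 0, 3]; VV[1]=max(VV[1],msg_vec) then VV[1][1]++ -> VV[1]=[1, 2, 3]
Event 8: SEND 1->0: VV[1][1]++ -> VV[1]=[1, 3, 3], msg_vec=[1, 3, 3]; VV[0]=max(VV[0],msg_vec) then VV[0][0]++ -> VV[0]=[6, 3, 3]
Event 9: LOCAL 0: VV[0][0]++ -> VV[0]=[7, 3, 3]
Final vectors: VV[0]=[7, 3, 3]; VV[1]=[1, 3, 3]; VV[2]=[1, 0, 3]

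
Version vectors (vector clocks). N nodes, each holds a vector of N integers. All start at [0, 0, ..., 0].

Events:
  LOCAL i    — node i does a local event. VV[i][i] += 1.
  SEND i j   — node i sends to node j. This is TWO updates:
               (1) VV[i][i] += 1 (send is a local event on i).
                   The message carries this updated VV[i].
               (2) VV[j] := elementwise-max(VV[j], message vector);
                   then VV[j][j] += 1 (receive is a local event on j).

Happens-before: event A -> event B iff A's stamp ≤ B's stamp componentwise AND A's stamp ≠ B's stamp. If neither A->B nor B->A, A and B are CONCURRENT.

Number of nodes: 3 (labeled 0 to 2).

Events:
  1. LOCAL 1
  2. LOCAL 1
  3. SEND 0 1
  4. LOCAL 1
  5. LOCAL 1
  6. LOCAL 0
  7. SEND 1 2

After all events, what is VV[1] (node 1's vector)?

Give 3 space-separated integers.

Answer: 1 6 0

Derivation:
Initial: VV[0]=[0, 0, 0]
Initial: VV[1]=[0, 0, 0]
Initial: VV[2]=[0, 0, 0]
Event 1: LOCAL 1: VV[1][1]++ -> VV[1]=[0, 1, 0]
Event 2: LOCAL 1: VV[1][1]++ -> VV[1]=[0, 2, 0]
Event 3: SEND 0->1: VV[0][0]++ -> VV[0]=[1, 0, 0], msg_vec=[1, 0, 0]; VV[1]=max(VV[1],msg_vec) then VV[1][1]++ -> VV[1]=[1, 3, 0]
Event 4: LOCAL 1: VV[1][1]++ -> VV[1]=[1, 4, 0]
Event 5: LOCAL 1: VV[1][1]++ -> VV[1]=[1, 5, 0]
Event 6: LOCAL 0: VV[0][0]++ -> VV[0]=[2, 0, 0]
Event 7: SEND 1->2: VV[1][1]++ -> VV[1]=[1, 6, 0], msg_vec=[1, 6, 0]; VV[2]=max(VV[2],msg_vec) then VV[2][2]++ -> VV[2]=[1, 6, 1]
Final vectors: VV[0]=[2, 0, 0]; VV[1]=[1, 6, 0]; VV[2]=[1, 6, 1]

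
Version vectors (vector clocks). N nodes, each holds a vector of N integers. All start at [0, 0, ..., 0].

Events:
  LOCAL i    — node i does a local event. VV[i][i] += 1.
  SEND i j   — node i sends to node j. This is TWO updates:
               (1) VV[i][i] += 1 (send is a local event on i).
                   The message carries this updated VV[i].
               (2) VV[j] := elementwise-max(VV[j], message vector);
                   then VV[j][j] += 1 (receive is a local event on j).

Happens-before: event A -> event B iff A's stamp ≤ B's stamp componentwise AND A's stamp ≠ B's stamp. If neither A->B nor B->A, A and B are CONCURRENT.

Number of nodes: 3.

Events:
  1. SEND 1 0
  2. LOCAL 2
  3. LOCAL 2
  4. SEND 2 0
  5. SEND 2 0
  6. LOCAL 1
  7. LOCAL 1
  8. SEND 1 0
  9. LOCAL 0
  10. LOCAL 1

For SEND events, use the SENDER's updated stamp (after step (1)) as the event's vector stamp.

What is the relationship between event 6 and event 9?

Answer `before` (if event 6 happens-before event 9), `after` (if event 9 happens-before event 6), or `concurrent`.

Answer: before

Derivation:
Initial: VV[0]=[0, 0, 0]
Initial: VV[1]=[0, 0, 0]
Initial: VV[2]=[0, 0, 0]
Event 1: SEND 1->0: VV[1][1]++ -> VV[1]=[0, 1, 0], msg_vec=[0, 1, 0]; VV[0]=max(VV[0],msg_vec) then VV[0][0]++ -> VV[0]=[1, 1, 0]
Event 2: LOCAL 2: VV[2][2]++ -> VV[2]=[0, 0, 1]
Event 3: LOCAL 2: VV[2][2]++ -> VV[2]=[0, 0, 2]
Event 4: SEND 2->0: VV[2][2]++ -> VV[2]=[0, 0, 3], msg_vec=[0, 0, 3]; VV[0]=max(VV[0],msg_vec) then VV[0][0]++ -> VV[0]=[2, 1, 3]
Event 5: SEND 2->0: VV[2][2]++ -> VV[2]=[0, 0, 4], msg_vec=[0, 0, 4]; VV[0]=max(VV[0],msg_vec) then VV[0][0]++ -> VV[0]=[3, 1, 4]
Event 6: LOCAL 1: VV[1][1]++ -> VV[1]=[0, 2, 0]
Event 7: LOCAL 1: VV[1][1]++ -> VV[1]=[0, 3, 0]
Event 8: SEND 1->0: VV[1][1]++ -> VV[1]=[0, 4, 0], msg_vec=[0, 4, 0]; VV[0]=max(VV[0],msg_vec) then VV[0][0]++ -> VV[0]=[4, 4, 4]
Event 9: LOCAL 0: VV[0][0]++ -> VV[0]=[5, 4, 4]
Event 10: LOCAL 1: VV[1][1]++ -> VV[1]=[0, 5, 0]
Event 6 stamp: [0, 2, 0]
Event 9 stamp: [5, 4, 4]
[0, 2, 0] <= [5, 4, 4]? True
[5, 4, 4] <= [0, 2, 0]? False
Relation: before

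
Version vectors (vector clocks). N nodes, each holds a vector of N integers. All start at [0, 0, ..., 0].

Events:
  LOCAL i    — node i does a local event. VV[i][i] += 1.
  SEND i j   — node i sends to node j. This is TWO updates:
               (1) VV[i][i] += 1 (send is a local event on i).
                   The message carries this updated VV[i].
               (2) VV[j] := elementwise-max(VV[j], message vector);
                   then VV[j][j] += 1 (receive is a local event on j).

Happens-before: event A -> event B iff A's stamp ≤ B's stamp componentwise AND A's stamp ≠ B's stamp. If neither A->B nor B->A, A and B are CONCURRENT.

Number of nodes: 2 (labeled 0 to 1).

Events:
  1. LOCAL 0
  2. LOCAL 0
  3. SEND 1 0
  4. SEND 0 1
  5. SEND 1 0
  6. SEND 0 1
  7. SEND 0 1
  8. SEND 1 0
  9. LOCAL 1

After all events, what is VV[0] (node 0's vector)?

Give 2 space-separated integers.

Answer: 8 6

Derivation:
Initial: VV[0]=[0, 0]
Initial: VV[1]=[0, 0]
Event 1: LOCAL 0: VV[0][0]++ -> VV[0]=[1, 0]
Event 2: LOCAL 0: VV[0][0]++ -> VV[0]=[2, 0]
Event 3: SEND 1->0: VV[1][1]++ -> VV[1]=[0, 1], msg_vec=[0, 1]; VV[0]=max(VV[0],msg_vec) then VV[0][0]++ -> VV[0]=[3, 1]
Event 4: SEND 0->1: VV[0][0]++ -> VV[0]=[4, 1], msg_vec=[4, 1]; VV[1]=max(VV[1],msg_vec) then VV[1][1]++ -> VV[1]=[4, 2]
Event 5: SEND 1->0: VV[1][1]++ -> VV[1]=[4, 3], msg_vec=[4, 3]; VV[0]=max(VV[0],msg_vec) then VV[0][0]++ -> VV[0]=[5, 3]
Event 6: SEND 0->1: VV[0][0]++ -> VV[0]=[6, 3], msg_vec=[6, 3]; VV[1]=max(VV[1],msg_vec) then VV[1][1]++ -> VV[1]=[6, 4]
Event 7: SEND 0->1: VV[0][0]++ -> VV[0]=[7, 3], msg_vec=[7, 3]; VV[1]=max(VV[1],msg_vec) then VV[1][1]++ -> VV[1]=[7, 5]
Event 8: SEND 1->0: VV[1][1]++ -> VV[1]=[7, 6], msg_vec=[7, 6]; VV[0]=max(VV[0],msg_vec) then VV[0][0]++ -> VV[0]=[8, 6]
Event 9: LOCAL 1: VV[1][1]++ -> VV[1]=[7, 7]
Final vectors: VV[0]=[8, 6]; VV[1]=[7, 7]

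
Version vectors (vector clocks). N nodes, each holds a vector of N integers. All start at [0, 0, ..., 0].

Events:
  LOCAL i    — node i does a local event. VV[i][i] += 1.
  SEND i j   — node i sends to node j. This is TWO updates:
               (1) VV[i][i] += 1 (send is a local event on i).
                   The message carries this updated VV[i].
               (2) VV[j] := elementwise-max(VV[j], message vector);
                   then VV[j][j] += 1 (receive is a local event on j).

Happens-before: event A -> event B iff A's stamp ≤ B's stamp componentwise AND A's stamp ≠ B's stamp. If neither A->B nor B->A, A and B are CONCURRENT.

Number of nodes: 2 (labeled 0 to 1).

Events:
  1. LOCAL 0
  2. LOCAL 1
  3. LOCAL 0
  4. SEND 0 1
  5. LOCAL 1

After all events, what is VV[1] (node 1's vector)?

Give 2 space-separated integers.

Answer: 3 3

Derivation:
Initial: VV[0]=[0, 0]
Initial: VV[1]=[0, 0]
Event 1: LOCAL 0: VV[0][0]++ -> VV[0]=[1, 0]
Event 2: LOCAL 1: VV[1][1]++ -> VV[1]=[0, 1]
Event 3: LOCAL 0: VV[0][0]++ -> VV[0]=[2, 0]
Event 4: SEND 0->1: VV[0][0]++ -> VV[0]=[3, 0], msg_vec=[3, 0]; VV[1]=max(VV[1],msg_vec) then VV[1][1]++ -> VV[1]=[3, 2]
Event 5: LOCAL 1: VV[1][1]++ -> VV[1]=[3, 3]
Final vectors: VV[0]=[3, 0]; VV[1]=[3, 3]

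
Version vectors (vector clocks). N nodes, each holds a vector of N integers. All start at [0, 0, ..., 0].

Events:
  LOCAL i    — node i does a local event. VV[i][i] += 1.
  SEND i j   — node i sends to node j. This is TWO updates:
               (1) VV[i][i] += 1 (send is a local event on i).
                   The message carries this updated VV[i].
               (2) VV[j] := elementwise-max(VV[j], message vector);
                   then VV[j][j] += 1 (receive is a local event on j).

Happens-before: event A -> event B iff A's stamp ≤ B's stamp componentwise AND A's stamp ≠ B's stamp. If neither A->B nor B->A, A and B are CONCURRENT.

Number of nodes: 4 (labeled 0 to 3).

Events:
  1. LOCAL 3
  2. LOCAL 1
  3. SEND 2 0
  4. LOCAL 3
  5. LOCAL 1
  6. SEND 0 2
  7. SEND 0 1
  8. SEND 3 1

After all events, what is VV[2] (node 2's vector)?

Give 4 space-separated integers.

Answer: 2 0 2 0

Derivation:
Initial: VV[0]=[0, 0, 0, 0]
Initial: VV[1]=[0, 0, 0, 0]
Initial: VV[2]=[0, 0, 0, 0]
Initial: VV[3]=[0, 0, 0, 0]
Event 1: LOCAL 3: VV[3][3]++ -> VV[3]=[0, 0, 0, 1]
Event 2: LOCAL 1: VV[1][1]++ -> VV[1]=[0, 1, 0, 0]
Event 3: SEND 2->0: VV[2][2]++ -> VV[2]=[0, 0, 1, 0], msg_vec=[0, 0, 1, 0]; VV[0]=max(VV[0],msg_vec) then VV[0][0]++ -> VV[0]=[1, 0, 1, 0]
Event 4: LOCAL 3: VV[3][3]++ -> VV[3]=[0, 0, 0, 2]
Event 5: LOCAL 1: VV[1][1]++ -> VV[1]=[0, 2, 0, 0]
Event 6: SEND 0->2: VV[0][0]++ -> VV[0]=[2, 0, 1, 0], msg_vec=[2, 0, 1, 0]; VV[2]=max(VV[2],msg_vec) then VV[2][2]++ -> VV[2]=[2, 0, 2, 0]
Event 7: SEND 0->1: VV[0][0]++ -> VV[0]=[3, 0, 1, 0], msg_vec=[3, 0, 1, 0]; VV[1]=max(VV[1],msg_vec) then VV[1][1]++ -> VV[1]=[3, 3, 1, 0]
Event 8: SEND 3->1: VV[3][3]++ -> VV[3]=[0, 0, 0, 3], msg_vec=[0, 0, 0, 3]; VV[1]=max(VV[1],msg_vec) then VV[1][1]++ -> VV[1]=[3, 4, 1, 3]
Final vectors: VV[0]=[3, 0, 1, 0]; VV[1]=[3, 4, 1, 3]; VV[2]=[2, 0, 2, 0]; VV[3]=[0, 0, 0, 3]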